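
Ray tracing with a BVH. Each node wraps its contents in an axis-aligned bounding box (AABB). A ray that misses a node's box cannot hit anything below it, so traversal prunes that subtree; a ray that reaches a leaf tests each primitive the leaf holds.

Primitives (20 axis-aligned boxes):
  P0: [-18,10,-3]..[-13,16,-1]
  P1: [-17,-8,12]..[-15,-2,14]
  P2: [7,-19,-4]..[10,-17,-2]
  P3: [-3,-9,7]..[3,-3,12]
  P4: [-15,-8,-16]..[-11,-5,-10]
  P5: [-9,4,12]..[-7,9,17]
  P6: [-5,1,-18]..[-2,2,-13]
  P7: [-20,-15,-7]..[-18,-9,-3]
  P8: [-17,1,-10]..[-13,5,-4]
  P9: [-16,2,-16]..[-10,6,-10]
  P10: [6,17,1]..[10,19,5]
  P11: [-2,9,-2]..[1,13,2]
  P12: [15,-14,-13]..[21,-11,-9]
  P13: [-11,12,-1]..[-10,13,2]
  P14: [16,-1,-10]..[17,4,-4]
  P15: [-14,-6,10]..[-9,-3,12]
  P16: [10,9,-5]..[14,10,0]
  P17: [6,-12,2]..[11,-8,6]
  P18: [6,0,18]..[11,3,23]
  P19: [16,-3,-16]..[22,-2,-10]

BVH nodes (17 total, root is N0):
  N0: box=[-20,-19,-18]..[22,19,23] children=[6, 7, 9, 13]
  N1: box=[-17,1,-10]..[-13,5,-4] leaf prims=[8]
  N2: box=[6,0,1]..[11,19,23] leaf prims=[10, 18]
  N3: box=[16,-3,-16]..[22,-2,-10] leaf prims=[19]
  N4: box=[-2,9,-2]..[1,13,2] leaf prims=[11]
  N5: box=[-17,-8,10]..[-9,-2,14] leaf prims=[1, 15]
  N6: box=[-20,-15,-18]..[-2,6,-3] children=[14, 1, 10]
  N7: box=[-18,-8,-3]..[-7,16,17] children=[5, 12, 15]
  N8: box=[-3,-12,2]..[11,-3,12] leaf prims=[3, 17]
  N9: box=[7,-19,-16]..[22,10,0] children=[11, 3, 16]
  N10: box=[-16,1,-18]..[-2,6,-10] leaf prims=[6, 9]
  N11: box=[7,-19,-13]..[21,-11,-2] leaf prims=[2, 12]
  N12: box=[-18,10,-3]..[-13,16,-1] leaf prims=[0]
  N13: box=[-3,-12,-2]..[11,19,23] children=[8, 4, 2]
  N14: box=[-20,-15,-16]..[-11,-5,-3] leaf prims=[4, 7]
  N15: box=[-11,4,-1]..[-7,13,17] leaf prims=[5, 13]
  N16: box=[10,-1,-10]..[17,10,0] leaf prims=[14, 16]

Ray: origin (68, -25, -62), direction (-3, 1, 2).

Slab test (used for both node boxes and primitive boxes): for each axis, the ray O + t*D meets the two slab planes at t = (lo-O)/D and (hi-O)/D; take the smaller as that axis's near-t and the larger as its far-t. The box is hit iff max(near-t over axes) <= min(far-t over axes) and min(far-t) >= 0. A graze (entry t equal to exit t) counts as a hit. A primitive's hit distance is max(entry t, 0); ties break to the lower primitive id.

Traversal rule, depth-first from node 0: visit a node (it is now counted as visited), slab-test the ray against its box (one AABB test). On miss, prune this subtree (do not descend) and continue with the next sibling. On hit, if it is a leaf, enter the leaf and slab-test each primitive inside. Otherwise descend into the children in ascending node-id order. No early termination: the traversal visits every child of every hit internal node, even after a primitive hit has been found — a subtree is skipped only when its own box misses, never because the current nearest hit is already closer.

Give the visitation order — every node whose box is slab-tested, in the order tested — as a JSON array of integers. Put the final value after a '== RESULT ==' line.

Walk:
N0 x:[46/3,88/3] y:[6,44] z:[22,85/2] -> hit [22,88/3], descend [6, 7, 9, 13]
  N6 x:[70/3,88/3] y:[10,31] z:[22,59/2] -> hit [70/3,88/3], descend [1, 10, 14]
    N1 x:[27,85/3] y:[26,30] z:[26,29] -> hit [27,85/3] leaf, test {P8@t=27}
    N10 x:[70/3,28] y:[26,31] z:[22,26] -> hit [26,26] leaf, test {P6(miss), P9(miss)}
    N14 x:[79/3,88/3] y:[10,20] z:[23,59/2] -> miss, prune
  N7 x:[25,86/3] y:[17,41] z:[59/2,79/2] -> miss, prune
  N9 x:[46/3,61/3] y:[6,35] z:[23,31] -> miss, prune
  N13 x:[19,71/3] y:[13,44] z:[30,85/2] -> miss, prune

Visited [0, 6, 1, 10, 14, 7, 9, 13]. Tests: 8 box, 2 leaf. Nearest: P8.

== RESULT ==
[0, 6, 1, 10, 14, 7, 9, 13]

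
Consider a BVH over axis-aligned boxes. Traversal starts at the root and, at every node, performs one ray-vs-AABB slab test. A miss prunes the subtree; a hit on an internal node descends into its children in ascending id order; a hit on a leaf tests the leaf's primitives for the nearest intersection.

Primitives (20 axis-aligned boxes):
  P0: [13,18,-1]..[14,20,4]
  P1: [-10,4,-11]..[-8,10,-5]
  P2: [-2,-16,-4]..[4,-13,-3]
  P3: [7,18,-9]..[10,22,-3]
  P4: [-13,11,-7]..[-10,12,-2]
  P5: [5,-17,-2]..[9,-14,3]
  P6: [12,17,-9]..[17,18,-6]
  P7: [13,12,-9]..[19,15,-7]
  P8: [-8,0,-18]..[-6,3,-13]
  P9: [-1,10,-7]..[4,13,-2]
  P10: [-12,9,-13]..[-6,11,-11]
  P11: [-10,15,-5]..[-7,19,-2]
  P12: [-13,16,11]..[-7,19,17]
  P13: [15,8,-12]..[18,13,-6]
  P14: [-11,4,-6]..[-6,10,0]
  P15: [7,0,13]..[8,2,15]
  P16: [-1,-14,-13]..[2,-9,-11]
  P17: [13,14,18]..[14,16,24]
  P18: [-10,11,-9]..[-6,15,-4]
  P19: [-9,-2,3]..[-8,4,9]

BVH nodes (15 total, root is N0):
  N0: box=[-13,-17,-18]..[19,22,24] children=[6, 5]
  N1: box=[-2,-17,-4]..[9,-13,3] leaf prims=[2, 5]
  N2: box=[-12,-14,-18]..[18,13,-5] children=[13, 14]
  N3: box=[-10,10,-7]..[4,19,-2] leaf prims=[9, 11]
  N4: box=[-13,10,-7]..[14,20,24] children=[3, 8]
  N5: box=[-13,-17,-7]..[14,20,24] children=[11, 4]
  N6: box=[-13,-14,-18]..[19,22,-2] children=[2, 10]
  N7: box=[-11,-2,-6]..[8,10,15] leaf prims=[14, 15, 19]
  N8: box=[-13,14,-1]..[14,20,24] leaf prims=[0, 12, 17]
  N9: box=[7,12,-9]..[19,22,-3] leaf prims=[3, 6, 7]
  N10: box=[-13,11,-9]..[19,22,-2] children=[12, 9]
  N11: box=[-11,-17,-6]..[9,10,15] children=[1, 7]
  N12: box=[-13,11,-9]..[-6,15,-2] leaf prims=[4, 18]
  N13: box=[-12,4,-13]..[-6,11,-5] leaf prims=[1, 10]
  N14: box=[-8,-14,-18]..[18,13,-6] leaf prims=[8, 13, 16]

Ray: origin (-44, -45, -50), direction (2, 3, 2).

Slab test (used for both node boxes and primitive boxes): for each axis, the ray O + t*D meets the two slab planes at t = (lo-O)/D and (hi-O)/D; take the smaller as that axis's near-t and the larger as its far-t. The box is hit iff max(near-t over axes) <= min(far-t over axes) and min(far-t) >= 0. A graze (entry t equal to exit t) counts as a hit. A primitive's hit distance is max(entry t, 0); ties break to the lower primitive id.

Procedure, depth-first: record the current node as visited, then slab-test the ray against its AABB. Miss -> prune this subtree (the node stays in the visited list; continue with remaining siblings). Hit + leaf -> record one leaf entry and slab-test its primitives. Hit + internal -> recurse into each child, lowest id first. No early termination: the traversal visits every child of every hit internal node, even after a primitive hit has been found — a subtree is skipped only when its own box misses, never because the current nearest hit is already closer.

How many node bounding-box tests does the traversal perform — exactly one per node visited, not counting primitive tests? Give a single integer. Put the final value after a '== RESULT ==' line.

Walk:
N0 x:[31/2,63/2] y:[28/3,67/3] z:[16,37] -> hit [16,67/3], descend [5, 6]
  N5 x:[31/2,29] y:[28/3,65/3] z:[43/2,37] -> hit [43/2,65/3], descend [4, 11]
    N4 x:[31/2,29] y:[55/3,65/3] z:[43/2,37] -> hit [43/2,65/3], descend [3, 8]
      N3 x:[17,24] y:[55/3,64/3] z:[43/2,24] -> miss, prune
      N8 x:[31/2,29] y:[59/3,65/3] z:[49/2,37] -> miss, prune
    N11 x:[33/2,53/2] y:[28/3,55/3] z:[22,65/2] -> miss, prune
  N6 x:[31/2,63/2] y:[31/3,67/3] z:[16,24] -> hit [16,67/3], descend [2, 10]
    N2 x:[16,31] y:[31/3,58/3] z:[16,45/2] -> hit [16,58/3], descend [13, 14]
      N13 x:[16,19] y:[49/3,56/3] z:[37/2,45/2] -> hit [37/2,56/3] leaf, test {P1(miss), P10@t=37/2}
      N14 x:[18,31] y:[31/3,58/3] z:[16,22] -> hit [18,58/3] leaf, test {P8(miss), P13(miss), P16(miss)}
    N10 x:[31/2,63/2] y:[56/3,67/3] z:[41/2,24] -> hit [41/2,67/3], descend [9, 12]
      N9 x:[51/2,63/2] y:[19,67/3] z:[41/2,47/2] -> miss, prune
      N12 x:[31/2,19] y:[56/3,20] z:[41/2,24] -> miss, prune

Summary -> nodes [0, 5, 4, 3, 8, 11, 6, 2, 13, 14, 10, 9, 12]; box-tests=13; leaf-entries=2; first=P10

== RESULT ==
13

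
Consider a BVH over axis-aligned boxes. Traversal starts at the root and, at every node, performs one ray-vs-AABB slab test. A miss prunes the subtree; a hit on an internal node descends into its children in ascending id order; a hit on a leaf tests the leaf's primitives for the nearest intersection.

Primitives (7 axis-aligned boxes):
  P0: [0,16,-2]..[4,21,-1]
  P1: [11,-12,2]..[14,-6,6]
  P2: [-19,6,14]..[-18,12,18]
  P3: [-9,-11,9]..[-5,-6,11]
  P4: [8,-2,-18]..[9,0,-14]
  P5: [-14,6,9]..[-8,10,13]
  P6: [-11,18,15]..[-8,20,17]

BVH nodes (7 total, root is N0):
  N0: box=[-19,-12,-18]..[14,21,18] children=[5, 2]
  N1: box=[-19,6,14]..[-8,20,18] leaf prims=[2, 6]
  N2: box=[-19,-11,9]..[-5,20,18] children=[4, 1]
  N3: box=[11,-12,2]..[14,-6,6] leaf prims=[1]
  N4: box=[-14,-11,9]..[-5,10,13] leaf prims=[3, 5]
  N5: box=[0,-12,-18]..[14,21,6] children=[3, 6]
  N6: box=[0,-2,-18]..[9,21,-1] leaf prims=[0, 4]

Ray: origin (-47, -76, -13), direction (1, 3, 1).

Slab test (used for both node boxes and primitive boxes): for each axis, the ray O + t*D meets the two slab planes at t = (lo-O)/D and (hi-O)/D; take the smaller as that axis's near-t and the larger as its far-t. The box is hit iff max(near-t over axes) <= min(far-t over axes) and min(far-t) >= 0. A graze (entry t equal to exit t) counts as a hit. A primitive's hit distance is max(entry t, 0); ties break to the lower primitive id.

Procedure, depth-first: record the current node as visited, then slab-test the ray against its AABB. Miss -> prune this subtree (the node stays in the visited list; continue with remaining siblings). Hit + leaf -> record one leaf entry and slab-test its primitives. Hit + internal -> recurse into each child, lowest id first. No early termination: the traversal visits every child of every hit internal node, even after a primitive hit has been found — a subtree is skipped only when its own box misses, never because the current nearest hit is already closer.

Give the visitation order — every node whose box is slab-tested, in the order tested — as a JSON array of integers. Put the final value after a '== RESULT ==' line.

Traverse from the root:
N0 x:[28,61] y:[64/3,97/3] z:[-5,31] -> hit [28,31], descend [2, 5]
  N2 x:[28,42] y:[65/3,32] z:[22,31] -> hit [28,31], descend [1, 4]
    N1 x:[28,39] y:[82/3,32] z:[27,31] -> hit [28,31] leaf, test {P2@t=28, P6(miss)}
    N4 x:[33,42] y:[65/3,86/3] z:[22,26] -> miss, prune
  N5 x:[47,61] y:[64/3,97/3] z:[-5,19] -> miss, prune

5 AABB tests over nodes [0, 2, 1, 4, 5]; 1 leaf entered; closest P2.

== RESULT ==
[0, 2, 1, 4, 5]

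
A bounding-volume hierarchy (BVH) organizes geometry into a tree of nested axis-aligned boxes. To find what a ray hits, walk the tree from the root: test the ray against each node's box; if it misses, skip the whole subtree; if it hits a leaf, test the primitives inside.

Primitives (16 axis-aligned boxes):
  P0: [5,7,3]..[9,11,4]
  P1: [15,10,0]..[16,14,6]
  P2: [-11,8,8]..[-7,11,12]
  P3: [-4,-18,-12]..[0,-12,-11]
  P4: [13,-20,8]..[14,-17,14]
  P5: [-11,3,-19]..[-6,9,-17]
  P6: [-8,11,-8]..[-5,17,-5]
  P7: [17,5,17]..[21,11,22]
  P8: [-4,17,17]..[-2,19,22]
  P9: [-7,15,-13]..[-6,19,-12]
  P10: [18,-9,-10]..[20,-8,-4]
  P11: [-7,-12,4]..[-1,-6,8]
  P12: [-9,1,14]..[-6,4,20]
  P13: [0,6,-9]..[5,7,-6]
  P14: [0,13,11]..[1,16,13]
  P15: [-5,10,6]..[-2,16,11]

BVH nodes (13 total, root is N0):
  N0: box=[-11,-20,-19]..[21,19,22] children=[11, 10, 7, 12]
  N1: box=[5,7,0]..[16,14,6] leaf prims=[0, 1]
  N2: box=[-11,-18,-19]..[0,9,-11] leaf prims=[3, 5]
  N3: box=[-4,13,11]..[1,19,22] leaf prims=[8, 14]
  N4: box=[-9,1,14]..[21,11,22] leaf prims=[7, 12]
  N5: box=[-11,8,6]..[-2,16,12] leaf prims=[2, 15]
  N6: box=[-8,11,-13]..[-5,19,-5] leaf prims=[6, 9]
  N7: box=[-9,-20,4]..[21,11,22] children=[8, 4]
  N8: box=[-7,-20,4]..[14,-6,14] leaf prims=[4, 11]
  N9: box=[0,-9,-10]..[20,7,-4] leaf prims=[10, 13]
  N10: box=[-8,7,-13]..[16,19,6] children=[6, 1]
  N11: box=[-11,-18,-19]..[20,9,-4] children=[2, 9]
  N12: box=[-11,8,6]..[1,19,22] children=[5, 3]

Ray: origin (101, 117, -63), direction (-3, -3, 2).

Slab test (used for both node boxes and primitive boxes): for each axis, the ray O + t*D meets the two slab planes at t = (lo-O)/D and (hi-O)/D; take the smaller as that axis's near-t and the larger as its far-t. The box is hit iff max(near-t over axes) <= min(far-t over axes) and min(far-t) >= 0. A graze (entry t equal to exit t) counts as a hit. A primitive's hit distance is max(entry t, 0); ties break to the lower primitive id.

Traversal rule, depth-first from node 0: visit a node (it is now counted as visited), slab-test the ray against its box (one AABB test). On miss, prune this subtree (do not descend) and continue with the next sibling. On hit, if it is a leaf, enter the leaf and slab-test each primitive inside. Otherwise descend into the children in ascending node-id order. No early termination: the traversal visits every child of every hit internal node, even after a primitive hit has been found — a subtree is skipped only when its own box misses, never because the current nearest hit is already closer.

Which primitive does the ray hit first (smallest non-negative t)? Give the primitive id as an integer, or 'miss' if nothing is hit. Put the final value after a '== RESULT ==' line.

Walk:
N0 x:[80/3,112/3] y:[98/3,137/3] z:[22,85/2] -> hit [98/3,112/3], descend [7, 10, 11, 12]
  N7 x:[80/3,110/3] y:[106/3,137/3] z:[67/2,85/2] -> hit [106/3,110/3], descend [4, 8]
    N4 x:[80/3,110/3] y:[106/3,116/3] z:[77/2,85/2] -> miss, prune
    N8 x:[29,36] y:[41,137/3] z:[67/2,77/2] -> miss, prune
  N10 x:[85/3,109/3] y:[98/3,110/3] z:[25,69/2] -> hit [98/3,69/2], descend [1, 6]
    N1 x:[85/3,32] y:[103/3,110/3] z:[63/2,69/2] -> miss, prune
    N6 x:[106/3,109/3] y:[98/3,106/3] z:[25,29] -> miss, prune
  N11 x:[27,112/3] y:[36,45] z:[22,59/2] -> miss, prune
  N12 x:[100/3,112/3] y:[98/3,109/3] z:[69/2,85/2] -> hit [69/2,109/3], descend [3, 5]
    N3 x:[100/3,35] y:[98/3,104/3] z:[37,85/2] -> miss, prune
    N5 x:[103/3,112/3] y:[101/3,109/3] z:[69/2,75/2] -> hit [69/2,109/3] leaf, test {P2@t=36, P15@t=69/2}

Summary -> nodes [0, 7, 4, 8, 10, 1, 6, 11, 12, 3, 5]; box-tests=11; leaf-entries=1; first=P15

== RESULT ==
15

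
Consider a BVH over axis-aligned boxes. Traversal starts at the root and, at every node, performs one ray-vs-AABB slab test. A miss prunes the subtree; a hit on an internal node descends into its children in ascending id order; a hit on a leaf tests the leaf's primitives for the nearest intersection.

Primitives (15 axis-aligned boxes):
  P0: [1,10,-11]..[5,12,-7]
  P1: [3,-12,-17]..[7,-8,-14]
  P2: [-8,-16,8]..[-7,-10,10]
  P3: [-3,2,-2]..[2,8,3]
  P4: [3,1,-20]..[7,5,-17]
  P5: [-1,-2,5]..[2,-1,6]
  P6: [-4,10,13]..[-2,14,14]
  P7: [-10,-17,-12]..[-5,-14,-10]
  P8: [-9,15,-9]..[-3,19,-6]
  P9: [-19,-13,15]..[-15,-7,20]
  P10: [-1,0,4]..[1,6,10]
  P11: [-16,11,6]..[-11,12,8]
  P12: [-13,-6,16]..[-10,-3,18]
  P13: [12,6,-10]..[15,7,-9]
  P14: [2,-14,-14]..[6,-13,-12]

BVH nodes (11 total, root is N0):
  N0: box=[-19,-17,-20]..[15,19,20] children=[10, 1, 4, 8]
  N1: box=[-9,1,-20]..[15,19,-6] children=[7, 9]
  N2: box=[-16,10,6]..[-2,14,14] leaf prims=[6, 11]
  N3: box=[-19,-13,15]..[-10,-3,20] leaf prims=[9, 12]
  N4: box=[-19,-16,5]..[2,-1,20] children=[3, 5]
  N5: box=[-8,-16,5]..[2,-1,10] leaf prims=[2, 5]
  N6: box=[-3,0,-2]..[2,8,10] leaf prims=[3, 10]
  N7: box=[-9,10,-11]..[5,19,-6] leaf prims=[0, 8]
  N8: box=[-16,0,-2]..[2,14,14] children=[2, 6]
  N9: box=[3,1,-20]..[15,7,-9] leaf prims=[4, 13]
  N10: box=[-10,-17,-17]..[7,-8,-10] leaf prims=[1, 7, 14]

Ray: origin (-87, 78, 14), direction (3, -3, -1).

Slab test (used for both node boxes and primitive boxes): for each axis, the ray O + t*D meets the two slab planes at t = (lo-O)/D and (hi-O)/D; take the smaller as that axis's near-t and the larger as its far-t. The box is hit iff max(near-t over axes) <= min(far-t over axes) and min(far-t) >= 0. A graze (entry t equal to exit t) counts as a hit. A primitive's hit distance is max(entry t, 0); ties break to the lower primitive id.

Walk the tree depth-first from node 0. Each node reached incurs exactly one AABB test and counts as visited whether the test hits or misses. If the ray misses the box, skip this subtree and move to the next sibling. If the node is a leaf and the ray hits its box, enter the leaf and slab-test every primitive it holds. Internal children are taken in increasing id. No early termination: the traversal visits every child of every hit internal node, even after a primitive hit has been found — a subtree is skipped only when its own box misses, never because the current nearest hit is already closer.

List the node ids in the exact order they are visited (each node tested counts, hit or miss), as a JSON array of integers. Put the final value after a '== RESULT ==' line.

Trace the traversal:
N0 x:[68/3,34] y:[59/3,95/3] z:[-6,34] -> hit [68/3,95/3], descend [1, 4, 8, 10]
  N1 x:[26,34] y:[59/3,77/3] z:[20,34] -> miss, prune
  N4 x:[68/3,89/3] y:[79/3,94/3] z:[-6,9] -> miss, prune
  N8 x:[71/3,89/3] y:[64/3,26] z:[0,16] -> miss, prune
  N10 x:[77/3,94/3] y:[86/3,95/3] z:[24,31] -> hit [86/3,31] leaf, test {P1@t=30, P7(miss), P14(miss)}

Summary -> nodes [0, 1, 4, 8, 10]; box-tests=5; leaf-entries=1; first=P1

== RESULT ==
[0, 1, 4, 8, 10]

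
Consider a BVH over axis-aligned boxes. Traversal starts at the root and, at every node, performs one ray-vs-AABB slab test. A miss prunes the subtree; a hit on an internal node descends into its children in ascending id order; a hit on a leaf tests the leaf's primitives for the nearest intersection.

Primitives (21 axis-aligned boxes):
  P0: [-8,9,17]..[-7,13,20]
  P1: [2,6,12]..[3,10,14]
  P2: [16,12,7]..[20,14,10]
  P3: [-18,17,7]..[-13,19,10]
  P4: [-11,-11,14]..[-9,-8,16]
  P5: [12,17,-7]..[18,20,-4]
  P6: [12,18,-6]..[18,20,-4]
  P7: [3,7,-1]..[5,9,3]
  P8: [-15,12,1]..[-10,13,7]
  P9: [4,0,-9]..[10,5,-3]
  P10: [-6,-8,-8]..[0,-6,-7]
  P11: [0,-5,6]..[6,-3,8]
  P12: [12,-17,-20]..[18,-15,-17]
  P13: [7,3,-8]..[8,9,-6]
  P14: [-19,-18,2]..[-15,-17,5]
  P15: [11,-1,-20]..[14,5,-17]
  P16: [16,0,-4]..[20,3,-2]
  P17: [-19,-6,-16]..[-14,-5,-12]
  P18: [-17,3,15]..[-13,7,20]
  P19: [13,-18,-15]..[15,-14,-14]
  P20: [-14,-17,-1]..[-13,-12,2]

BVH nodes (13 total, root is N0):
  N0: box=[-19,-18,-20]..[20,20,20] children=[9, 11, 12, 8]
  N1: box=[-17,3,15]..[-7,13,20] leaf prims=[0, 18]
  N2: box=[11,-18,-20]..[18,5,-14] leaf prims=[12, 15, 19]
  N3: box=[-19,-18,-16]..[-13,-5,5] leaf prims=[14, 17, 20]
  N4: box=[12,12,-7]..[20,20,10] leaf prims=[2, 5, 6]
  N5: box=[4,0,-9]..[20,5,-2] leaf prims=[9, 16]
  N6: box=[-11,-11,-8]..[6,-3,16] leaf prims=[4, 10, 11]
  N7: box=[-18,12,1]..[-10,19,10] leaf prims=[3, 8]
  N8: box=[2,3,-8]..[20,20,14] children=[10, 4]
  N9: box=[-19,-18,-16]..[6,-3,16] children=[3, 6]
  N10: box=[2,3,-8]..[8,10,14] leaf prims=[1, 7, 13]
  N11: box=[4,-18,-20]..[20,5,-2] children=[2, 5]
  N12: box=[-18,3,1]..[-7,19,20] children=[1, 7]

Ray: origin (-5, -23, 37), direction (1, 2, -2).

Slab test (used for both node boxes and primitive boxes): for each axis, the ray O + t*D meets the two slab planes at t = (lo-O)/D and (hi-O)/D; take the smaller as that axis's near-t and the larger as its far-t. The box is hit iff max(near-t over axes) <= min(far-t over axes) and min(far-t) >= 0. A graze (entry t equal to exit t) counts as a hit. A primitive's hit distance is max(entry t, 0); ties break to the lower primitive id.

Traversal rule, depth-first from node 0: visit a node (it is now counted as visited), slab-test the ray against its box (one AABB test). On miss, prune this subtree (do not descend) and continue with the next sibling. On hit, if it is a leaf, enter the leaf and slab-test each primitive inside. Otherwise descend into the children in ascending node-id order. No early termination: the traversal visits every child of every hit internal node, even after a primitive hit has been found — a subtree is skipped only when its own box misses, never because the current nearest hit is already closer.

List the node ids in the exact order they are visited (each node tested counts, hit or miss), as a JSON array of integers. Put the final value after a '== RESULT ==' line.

Walk:
N0 x:[-14,25] y:[5/2,43/2] z:[17/2,57/2] -> hit [17/2,43/2], descend [8, 9, 11, 12]
  N8 x:[7,25] y:[13,43/2] z:[23/2,45/2] -> hit [13,43/2], descend [4, 10]
    N4 x:[17,25] y:[35/2,43/2] z:[27/2,22] -> hit [35/2,43/2] leaf, test {P2(miss), P5@t=41/2, P6@t=41/2}
    N10 x:[7,13] y:[13,33/2] z:[23/2,45/2] -> hit [13,13] leaf, test {P1(miss), P7(miss), P13(miss)}
  N9 x:[-14,11] y:[5/2,10] z:[21/2,53/2] -> miss, prune
  N11 x:[9,25] y:[5/2,14] z:[39/2,57/2] -> miss, prune
  N12 x:[-13,-2] y:[13,21] z:[17/2,18] -> miss, prune

Summary -> nodes [0, 8, 4, 10, 9, 11, 12]; box-tests=7; leaf-entries=2; first=P5

== RESULT ==
[0, 8, 4, 10, 9, 11, 12]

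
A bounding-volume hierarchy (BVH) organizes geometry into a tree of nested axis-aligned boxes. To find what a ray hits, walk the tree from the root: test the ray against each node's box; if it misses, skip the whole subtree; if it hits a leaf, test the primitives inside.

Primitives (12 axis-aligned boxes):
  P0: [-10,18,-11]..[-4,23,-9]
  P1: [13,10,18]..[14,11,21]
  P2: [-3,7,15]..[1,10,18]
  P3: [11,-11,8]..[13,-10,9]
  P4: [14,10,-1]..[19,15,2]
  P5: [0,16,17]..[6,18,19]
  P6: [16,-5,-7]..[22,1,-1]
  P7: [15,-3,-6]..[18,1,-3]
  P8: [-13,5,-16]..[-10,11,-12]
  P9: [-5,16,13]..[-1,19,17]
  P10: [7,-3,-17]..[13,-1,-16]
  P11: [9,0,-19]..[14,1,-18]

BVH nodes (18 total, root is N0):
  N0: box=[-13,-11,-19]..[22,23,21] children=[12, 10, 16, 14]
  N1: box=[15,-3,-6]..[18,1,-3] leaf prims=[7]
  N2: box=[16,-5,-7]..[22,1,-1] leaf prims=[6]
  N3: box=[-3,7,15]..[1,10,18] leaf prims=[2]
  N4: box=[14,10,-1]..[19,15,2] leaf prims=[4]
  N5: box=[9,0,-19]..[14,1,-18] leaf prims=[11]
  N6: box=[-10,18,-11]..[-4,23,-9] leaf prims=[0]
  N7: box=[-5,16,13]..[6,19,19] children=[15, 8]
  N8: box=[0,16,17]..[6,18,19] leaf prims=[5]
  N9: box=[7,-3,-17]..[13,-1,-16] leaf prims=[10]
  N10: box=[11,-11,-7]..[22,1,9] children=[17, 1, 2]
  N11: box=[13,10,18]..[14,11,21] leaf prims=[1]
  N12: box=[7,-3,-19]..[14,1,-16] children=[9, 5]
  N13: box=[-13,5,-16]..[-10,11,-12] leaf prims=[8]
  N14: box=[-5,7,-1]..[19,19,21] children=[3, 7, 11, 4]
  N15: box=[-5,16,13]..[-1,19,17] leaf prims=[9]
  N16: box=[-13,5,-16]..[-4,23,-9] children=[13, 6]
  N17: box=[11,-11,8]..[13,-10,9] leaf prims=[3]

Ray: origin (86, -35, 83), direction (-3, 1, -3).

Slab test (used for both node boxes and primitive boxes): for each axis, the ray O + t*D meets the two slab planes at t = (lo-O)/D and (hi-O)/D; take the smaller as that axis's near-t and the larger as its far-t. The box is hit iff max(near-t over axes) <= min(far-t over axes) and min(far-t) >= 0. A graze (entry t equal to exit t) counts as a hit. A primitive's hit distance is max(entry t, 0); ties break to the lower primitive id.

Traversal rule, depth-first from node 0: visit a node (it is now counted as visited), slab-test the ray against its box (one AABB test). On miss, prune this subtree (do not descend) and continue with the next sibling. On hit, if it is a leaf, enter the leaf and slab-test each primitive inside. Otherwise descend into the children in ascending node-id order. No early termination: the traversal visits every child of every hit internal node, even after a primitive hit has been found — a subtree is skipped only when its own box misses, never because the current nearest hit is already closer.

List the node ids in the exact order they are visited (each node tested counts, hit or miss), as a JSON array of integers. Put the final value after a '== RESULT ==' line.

Trace the traversal:
N0 x:[64/3,33] y:[24,58] z:[62/3,34] -> hit [24,33], descend [10, 12, 14, 16]
  N10 x:[64/3,25] y:[24,36] z:[74/3,30] -> hit [74/3,25], descend [1, 2, 17]
    N1 x:[68/3,71/3] y:[32,36] z:[86/3,89/3] -> miss, prune
    N2 x:[64/3,70/3] y:[30,36] z:[28,30] -> miss, prune
    N17 x:[73/3,25] y:[24,25] z:[74/3,25] -> hit [74/3,25] leaf, test {P3@t=74/3}
  N12 x:[24,79/3] y:[32,36] z:[33,34] -> miss, prune
  N14 x:[67/3,91/3] y:[42,54] z:[62/3,28] -> miss, prune
  N16 x:[30,33] y:[40,58] z:[92/3,33] -> miss, prune

Summary -> nodes [0, 10, 1, 2, 17, 12, 14, 16]; box-tests=8; leaf-entries=1; first=P3

== RESULT ==
[0, 10, 1, 2, 17, 12, 14, 16]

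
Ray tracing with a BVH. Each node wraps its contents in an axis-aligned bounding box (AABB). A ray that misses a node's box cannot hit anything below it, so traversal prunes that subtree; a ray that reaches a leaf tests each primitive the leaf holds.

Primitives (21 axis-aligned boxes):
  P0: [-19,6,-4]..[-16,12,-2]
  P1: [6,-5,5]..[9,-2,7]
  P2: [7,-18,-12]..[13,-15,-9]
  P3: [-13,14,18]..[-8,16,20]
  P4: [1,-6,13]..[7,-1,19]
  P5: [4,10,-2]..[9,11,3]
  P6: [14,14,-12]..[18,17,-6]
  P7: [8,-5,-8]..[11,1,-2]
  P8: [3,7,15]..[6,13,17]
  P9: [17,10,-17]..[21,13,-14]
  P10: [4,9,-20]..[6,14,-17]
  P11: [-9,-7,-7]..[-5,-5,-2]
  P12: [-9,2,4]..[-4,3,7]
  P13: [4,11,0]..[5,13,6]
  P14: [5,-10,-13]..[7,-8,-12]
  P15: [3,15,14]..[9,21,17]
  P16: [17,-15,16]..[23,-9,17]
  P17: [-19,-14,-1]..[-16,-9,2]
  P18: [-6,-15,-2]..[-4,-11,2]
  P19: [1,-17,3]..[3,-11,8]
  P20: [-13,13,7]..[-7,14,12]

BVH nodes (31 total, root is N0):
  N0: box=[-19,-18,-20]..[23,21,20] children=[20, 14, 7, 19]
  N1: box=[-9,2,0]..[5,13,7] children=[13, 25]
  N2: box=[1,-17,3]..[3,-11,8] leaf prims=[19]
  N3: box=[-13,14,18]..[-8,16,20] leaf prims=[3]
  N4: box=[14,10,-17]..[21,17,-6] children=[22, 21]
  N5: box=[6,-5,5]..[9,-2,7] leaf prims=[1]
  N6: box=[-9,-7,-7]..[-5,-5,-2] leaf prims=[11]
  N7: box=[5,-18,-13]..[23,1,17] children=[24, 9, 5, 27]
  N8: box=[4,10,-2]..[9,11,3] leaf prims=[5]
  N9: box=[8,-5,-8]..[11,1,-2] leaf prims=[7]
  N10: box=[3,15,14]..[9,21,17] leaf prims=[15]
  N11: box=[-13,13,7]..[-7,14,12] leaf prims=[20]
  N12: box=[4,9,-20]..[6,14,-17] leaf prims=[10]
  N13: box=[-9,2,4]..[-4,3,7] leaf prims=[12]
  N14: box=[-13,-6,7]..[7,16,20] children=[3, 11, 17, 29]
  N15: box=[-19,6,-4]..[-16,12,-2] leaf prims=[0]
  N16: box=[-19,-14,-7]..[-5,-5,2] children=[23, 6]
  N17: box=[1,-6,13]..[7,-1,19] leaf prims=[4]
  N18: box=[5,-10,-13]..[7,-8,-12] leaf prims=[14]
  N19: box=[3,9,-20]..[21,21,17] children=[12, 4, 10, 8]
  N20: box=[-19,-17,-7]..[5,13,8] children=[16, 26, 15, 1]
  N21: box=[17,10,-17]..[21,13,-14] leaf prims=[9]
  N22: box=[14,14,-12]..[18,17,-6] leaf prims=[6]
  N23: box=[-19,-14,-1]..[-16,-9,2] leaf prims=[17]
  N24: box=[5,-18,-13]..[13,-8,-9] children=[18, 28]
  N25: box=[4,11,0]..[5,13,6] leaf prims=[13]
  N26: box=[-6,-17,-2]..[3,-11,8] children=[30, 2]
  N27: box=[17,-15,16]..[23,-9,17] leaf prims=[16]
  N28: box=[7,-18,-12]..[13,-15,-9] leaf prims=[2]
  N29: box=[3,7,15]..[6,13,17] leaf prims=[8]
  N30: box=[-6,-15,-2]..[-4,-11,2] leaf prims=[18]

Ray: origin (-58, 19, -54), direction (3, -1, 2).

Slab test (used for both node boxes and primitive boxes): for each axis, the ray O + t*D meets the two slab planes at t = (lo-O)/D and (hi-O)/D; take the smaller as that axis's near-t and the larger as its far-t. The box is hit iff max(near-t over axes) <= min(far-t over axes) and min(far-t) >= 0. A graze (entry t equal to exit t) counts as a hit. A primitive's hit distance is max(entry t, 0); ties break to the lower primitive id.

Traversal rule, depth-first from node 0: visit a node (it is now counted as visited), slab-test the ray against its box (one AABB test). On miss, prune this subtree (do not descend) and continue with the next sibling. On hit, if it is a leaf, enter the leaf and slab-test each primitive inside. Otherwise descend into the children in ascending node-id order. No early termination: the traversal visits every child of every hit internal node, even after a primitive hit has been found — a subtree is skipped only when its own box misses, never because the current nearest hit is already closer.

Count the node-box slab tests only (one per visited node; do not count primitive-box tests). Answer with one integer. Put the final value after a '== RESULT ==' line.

Traverse from the root:
N0 x:[13,27] y:[-2,37] z:[17,37] -> hit [17,27], descend [7, 14, 19, 20]
  N7 x:[21,27] y:[18,37] z:[41/2,71/2] -> hit [21,27], descend [5, 9, 24, 27]
    N5 x:[64/3,67/3] y:[21,24] z:[59/2,61/2] -> miss, prune
    N9 x:[22,23] y:[18,24] z:[23,26] -> hit [23,23] leaf, test {P7@t=23}
    N24 x:[21,71/3] y:[27,37] z:[41/2,45/2] -> miss, prune
    N27 x:[25,27] y:[28,34] z:[35,71/2] -> miss, prune
  N14 x:[15,65/3] y:[3,25] z:[61/2,37] -> miss, prune
  N19 x:[61/3,79/3] y:[-2,10] z:[17,71/2] -> miss, prune
  N20 x:[13,21] y:[6,36] z:[47/2,31] -> miss, prune

9 AABB tests over nodes [0, 7, 5, 9, 24, 27, 14, 19, 20]; 1 leaf entered; closest P7.

== RESULT ==
9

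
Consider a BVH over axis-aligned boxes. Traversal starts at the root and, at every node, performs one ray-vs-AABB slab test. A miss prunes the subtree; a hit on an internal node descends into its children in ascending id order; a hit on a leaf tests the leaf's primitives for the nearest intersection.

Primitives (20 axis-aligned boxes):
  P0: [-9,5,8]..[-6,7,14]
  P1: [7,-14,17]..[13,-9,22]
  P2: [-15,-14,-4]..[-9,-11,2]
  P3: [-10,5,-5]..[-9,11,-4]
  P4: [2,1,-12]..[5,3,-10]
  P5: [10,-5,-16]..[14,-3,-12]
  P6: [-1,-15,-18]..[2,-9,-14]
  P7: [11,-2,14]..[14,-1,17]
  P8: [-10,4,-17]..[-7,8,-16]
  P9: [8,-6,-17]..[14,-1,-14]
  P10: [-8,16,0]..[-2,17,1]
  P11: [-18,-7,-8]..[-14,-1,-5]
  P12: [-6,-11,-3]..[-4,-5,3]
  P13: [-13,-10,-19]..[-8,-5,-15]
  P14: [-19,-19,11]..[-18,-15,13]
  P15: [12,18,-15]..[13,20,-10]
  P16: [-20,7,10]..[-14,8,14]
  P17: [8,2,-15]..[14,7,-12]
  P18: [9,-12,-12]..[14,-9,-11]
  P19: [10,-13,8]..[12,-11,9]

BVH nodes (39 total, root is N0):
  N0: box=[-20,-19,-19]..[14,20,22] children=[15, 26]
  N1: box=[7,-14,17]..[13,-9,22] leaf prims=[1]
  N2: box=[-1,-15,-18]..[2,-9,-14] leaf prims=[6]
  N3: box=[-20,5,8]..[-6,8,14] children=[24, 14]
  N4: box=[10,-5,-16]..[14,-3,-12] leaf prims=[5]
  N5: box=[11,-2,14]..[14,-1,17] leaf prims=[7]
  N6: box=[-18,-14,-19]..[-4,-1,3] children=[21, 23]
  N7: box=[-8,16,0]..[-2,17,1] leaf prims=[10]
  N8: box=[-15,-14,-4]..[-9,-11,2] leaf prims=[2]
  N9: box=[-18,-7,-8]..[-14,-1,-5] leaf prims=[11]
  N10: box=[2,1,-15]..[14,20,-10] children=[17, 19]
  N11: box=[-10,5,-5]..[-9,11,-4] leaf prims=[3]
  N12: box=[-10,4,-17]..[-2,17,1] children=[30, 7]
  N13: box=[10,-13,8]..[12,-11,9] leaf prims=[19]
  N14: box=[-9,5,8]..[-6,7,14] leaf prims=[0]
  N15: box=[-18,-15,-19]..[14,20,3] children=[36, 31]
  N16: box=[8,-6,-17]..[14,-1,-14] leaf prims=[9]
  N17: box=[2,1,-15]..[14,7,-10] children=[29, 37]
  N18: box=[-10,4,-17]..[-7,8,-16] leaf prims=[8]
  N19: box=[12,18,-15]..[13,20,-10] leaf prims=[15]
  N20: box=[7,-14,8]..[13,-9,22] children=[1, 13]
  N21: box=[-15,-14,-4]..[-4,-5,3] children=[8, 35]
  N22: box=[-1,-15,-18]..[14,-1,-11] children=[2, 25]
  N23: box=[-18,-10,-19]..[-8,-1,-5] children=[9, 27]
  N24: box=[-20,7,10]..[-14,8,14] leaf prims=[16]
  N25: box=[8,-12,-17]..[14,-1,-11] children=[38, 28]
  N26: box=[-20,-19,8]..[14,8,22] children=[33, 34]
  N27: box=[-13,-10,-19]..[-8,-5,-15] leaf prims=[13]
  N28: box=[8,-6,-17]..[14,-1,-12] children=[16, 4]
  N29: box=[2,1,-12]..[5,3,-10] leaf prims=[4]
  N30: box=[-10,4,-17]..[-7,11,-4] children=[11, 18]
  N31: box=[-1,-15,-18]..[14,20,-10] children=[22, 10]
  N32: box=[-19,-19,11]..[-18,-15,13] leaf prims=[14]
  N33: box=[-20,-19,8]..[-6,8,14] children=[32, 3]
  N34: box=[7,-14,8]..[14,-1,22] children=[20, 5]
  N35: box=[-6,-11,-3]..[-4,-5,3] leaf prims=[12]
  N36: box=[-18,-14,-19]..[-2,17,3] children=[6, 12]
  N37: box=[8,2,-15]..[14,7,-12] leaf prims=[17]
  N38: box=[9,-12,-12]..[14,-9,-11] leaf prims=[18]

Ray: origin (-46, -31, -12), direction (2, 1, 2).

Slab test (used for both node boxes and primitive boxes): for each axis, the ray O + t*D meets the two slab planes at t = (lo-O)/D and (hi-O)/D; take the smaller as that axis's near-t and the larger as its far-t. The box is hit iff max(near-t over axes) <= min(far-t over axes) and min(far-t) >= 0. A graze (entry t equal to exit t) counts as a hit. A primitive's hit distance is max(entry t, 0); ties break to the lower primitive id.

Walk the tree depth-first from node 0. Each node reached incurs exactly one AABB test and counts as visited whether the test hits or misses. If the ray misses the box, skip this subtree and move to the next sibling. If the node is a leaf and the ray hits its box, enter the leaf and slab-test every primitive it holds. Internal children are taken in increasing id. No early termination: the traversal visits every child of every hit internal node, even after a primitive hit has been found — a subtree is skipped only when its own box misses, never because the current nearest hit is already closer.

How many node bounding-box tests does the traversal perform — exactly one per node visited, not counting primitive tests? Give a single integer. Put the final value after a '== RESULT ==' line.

Traverse from the root:
N0 x:[13,30] y:[12,51] z:[-7/2,17] -> hit [13,17], descend [15, 26]
  N15 x:[14,30] y:[16,51] z:[-7/2,15/2] -> miss, prune
  N26 x:[13,30] y:[12,39] z:[10,17] -> hit [13,17], descend [33, 34]
    N33 x:[13,20] y:[12,39] z:[10,13] -> hit [13,13], descend [3, 32]
      N3 x:[13,20] y:[36,39] z:[10,13] -> miss, prune
      N32 x:[27/2,14] y:[12,16] z:[23/2,25/2] -> miss, prune
    N34 x:[53/2,30] y:[17,30] z:[10,17] -> miss, prune

order=[0, 15, 26, 33, 3, 32, 34]  |boxes|=7  |leaves|=0  hit=miss

== RESULT ==
7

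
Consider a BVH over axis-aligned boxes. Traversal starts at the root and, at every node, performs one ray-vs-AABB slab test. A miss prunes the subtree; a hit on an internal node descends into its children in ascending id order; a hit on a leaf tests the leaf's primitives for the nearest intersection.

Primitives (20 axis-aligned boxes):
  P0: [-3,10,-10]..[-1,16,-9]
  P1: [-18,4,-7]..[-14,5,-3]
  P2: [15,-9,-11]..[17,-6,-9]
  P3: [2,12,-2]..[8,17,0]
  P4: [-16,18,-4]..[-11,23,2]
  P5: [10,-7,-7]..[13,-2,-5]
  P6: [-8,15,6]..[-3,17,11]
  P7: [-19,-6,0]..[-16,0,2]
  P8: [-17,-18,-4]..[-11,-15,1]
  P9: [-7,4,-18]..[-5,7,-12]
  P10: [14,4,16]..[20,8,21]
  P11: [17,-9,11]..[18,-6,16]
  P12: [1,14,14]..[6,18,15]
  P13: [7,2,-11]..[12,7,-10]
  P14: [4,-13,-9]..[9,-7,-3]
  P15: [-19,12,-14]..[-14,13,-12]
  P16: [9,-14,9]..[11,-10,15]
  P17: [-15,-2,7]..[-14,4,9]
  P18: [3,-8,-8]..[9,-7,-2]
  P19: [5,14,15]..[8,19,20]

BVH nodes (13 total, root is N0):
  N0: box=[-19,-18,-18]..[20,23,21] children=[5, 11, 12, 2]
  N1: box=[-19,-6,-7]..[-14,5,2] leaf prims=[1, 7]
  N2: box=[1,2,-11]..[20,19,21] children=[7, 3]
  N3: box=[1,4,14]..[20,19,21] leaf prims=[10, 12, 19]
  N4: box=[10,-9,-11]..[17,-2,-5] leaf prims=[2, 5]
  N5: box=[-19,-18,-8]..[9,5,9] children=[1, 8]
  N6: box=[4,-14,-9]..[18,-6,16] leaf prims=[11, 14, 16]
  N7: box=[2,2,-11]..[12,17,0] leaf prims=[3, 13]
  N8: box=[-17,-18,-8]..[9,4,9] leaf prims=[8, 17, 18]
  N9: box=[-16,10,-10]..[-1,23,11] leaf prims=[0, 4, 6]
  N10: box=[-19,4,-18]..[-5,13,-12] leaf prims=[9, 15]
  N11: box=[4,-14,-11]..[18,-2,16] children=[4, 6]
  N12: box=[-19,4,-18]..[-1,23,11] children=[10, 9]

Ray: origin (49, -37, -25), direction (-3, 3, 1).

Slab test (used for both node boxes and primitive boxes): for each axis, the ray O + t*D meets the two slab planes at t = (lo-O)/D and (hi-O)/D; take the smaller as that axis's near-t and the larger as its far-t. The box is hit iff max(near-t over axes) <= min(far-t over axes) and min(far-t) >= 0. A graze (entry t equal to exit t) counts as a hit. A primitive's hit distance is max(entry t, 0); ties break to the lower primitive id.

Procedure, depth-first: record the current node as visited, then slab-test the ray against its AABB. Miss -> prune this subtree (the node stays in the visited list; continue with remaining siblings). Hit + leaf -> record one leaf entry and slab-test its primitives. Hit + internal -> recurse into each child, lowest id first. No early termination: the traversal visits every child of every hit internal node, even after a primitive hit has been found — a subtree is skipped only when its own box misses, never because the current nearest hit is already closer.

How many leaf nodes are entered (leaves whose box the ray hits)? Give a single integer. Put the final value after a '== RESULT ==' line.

Traverse from the root:
N0 x:[29/3,68/3] y:[19/3,20] z:[7,46] -> hit [29/3,20], descend [2, 5, 11, 12]
  N2 x:[29/3,16] y:[13,56/3] z:[14,46] -> hit [14,16], descend [3, 7]
    N3 x:[29/3,16] y:[41/3,56/3] z:[39,46] -> miss, prune
    N7 x:[37/3,47/3] y:[13,18] z:[14,25] -> hit [14,47/3] leaf, test {P3(miss), P13@t=14}
  N5 x:[40/3,68/3] y:[19/3,14] z:[17,34] -> miss, prune
  N11 x:[31/3,15] y:[23/3,35/3] z:[14,41] -> miss, prune
  N12 x:[50/3,68/3] y:[41/3,20] z:[7,36] -> hit [50/3,20], descend [9, 10]
    N9 x:[50/3,65/3] y:[47/3,20] z:[15,36] -> hit [50/3,20] leaf, test {P0(miss), P4(miss), P6(miss)}
    N10 x:[18,68/3] y:[41/3,50/3] z:[7,13] -> miss, prune

order=[0, 2, 3, 7, 5, 11, 12, 9, 10]  |boxes|=9  |leaves|=2  hit=P13

== RESULT ==
2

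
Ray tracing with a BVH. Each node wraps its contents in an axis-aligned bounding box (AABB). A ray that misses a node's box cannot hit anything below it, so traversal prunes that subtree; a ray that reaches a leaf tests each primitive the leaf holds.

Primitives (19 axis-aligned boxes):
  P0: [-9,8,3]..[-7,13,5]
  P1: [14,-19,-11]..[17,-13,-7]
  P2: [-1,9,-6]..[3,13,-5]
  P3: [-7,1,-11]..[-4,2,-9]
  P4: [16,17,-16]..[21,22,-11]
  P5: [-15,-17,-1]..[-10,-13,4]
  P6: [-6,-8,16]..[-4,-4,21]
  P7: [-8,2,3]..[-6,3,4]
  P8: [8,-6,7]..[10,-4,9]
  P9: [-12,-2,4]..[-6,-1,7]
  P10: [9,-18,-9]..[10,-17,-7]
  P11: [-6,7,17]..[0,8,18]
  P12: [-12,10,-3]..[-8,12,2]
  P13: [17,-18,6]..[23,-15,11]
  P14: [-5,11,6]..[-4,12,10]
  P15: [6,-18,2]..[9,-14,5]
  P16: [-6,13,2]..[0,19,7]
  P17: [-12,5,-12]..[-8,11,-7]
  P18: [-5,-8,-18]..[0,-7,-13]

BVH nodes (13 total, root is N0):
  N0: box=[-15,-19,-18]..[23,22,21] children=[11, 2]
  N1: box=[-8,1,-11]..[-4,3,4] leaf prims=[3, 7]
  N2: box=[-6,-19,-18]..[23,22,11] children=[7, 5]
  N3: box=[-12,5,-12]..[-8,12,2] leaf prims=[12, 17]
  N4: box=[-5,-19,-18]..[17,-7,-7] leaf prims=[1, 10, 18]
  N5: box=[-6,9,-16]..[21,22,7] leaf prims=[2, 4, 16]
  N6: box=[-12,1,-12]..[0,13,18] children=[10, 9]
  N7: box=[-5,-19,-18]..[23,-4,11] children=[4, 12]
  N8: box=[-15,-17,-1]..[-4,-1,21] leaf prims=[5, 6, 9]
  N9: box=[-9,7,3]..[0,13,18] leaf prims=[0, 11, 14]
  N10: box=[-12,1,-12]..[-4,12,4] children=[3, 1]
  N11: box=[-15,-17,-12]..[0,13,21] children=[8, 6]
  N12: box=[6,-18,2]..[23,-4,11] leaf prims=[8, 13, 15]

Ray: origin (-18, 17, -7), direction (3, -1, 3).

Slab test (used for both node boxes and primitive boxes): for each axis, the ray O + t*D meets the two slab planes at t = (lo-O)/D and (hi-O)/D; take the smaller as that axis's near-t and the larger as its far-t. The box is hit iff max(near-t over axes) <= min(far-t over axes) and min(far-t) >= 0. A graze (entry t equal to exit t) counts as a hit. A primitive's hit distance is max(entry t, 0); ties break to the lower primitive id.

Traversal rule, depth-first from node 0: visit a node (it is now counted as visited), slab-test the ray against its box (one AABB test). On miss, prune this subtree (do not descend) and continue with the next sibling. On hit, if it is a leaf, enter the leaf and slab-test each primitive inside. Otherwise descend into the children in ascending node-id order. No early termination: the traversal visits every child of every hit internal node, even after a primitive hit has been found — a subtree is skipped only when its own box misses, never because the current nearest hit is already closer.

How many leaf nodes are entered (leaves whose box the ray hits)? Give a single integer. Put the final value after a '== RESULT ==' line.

Walk:
N0 x:[1,41/3] y:[-5,36] z:[-11/3,28/3] -> hit [1,28/3], descend [2, 11]
  N2 x:[4,41/3] y:[-5,36] z:[-11/3,6] -> hit [4,6], descend [5, 7]
    N5 x:[4,13] y:[-5,8] z:[-3,14/3] -> hit [4,14/3] leaf, test {P2(miss), P4(miss), P16@t=4}
    N7 x:[13/3,41/3] y:[21,36] z:[-11/3,6] -> miss, prune
  N11 x:[1,6] y:[4,34] z:[-5/3,28/3] -> hit [4,6], descend [6, 8]
    N6 x:[2,6] y:[4,16] z:[-5/3,25/3] -> hit [4,6], descend [9, 10]
      N9 x:[3,6] y:[4,10] z:[10/3,25/3] -> hit [4,6] leaf, test {P0(miss), P11(miss), P14(miss)}
      N10 x:[2,14/3] y:[5,16] z:[-5/3,11/3] -> miss, prune
    N8 x:[1,14/3] y:[18,34] z:[2,28/3] -> miss, prune

Visited [0, 2, 5, 7, 11, 6, 9, 10, 8]. Tests: 9 box, 2 leaf. Nearest: P16.

== RESULT ==
2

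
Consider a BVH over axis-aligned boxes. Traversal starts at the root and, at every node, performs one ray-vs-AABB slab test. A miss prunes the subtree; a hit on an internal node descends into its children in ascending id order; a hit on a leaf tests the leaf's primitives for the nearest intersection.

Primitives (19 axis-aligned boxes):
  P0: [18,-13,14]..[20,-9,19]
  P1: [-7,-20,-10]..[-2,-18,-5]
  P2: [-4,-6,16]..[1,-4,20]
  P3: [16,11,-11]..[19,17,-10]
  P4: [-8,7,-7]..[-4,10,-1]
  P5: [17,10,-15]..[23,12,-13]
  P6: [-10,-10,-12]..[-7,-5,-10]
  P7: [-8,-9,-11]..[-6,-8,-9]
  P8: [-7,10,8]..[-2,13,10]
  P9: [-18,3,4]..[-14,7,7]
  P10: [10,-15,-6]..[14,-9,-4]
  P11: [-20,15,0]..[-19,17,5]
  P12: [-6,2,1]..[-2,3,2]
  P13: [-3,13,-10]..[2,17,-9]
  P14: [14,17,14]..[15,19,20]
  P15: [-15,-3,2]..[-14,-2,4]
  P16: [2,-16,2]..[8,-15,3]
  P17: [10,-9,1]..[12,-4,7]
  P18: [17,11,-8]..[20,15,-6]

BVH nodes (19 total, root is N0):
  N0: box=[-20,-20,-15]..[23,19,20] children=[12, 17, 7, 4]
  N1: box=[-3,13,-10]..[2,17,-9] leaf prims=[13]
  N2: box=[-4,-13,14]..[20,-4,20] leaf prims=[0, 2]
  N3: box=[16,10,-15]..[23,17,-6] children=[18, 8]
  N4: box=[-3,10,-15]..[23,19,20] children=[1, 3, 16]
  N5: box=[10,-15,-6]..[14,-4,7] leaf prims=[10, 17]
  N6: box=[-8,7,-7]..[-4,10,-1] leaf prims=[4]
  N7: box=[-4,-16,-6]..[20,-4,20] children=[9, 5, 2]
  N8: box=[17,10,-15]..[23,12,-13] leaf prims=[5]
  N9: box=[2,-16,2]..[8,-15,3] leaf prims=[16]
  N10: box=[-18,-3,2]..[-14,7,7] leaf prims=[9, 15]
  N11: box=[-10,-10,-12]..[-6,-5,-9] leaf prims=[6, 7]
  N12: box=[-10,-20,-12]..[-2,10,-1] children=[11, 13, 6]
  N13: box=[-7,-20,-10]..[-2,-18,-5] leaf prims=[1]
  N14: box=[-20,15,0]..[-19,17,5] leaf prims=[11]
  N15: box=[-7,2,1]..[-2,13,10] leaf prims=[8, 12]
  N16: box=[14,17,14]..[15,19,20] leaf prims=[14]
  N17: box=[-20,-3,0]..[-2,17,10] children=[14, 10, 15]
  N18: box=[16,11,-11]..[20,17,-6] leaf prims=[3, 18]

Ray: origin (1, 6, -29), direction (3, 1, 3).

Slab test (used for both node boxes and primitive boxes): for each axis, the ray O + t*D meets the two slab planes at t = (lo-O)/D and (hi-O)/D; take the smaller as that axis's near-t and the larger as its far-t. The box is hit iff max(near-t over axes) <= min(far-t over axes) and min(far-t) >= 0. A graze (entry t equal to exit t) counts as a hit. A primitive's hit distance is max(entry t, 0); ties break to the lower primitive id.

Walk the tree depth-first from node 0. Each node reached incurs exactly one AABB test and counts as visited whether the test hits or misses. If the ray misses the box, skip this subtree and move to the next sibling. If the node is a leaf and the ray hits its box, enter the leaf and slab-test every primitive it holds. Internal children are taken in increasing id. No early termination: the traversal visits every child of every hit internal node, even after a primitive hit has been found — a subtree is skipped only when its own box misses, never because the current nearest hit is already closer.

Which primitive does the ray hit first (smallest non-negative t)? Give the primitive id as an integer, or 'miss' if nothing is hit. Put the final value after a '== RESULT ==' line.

Traverse from the root:
N0 x:[-7,22/3] y:[-26,13] z:[14/3,49/3] -> hit [14/3,22/3], descend [4, 7, 12, 17]
  N4 x:[-4/3,22/3] y:[4,13] z:[14/3,49/3] -> hit [14/3,22/3], descend [1, 3, 16]
    N1 x:[-4/3,1/3] y:[7,11] z:[19/3,20/3] -> miss, prune
    N3 x:[5,22/3] y:[4,11] z:[14/3,23/3] -> hit [5,22/3], descend [8, 18]
      N8 x:[16/3,22/3] y:[4,6] z:[14/3,16/3] -> hit [16/3,16/3] leaf, test {P5@t=16/3}
      N18 x:[5,19/3] y:[5,11] z:[6,23/3] -> hit [6,19/3] leaf, test {P3@t=6, P18(miss)}
    N16 x:[13/3,14/3] y:[11,13] z:[43/3,49/3] -> miss, prune
  N7 x:[-5/3,19/3] y:[-22,-10] z:[23/3,49/3] -> miss, prune
  N12 x:[-11/3,-1] y:[-26,4] z:[17/3,28/3] -> miss, prune
  N17 x:[-7,-1] y:[-9,11] z:[29/3,13] -> miss, prune

order=[0, 4, 1, 3, 8, 18, 16, 7, 12, 17]  |boxes|=10  |leaves|=2  hit=P5

== RESULT ==
5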